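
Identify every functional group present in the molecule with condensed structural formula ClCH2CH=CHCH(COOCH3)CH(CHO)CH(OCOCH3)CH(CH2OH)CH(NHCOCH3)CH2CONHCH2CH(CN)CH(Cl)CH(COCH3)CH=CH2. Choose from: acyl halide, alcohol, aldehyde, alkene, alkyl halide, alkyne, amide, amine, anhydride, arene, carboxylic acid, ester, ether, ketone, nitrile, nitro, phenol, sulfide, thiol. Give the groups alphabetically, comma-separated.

alcohol, aldehyde, alkene, alkyl halide, amide, ester, ketone, nitrile

Working along the chain:
  ClCH2: halogen on an sp³ carbon → alkyl halide.
  CH=CH: C=C double bond → alkene.
  CH(COOCH3): pendant –COOCH3: carbonyl C bonded to C and –OCH3 → ester.
  CH(CHO): pendant –CHO: carbonyl C bonded to C and H → aldehyde.
  CH(OCOCH3): pendant –OC(=O)CH3: an acyloxy group → ester.
  CH(CH2OH): pendant –CH2OH on an sp³ backbone C → alcohol.
  CH(NHCOCH3): pendant –NHC(=O)CH3: N bonded to a carbonyl → amide (not amine).
  CH2CONHCH2: –C(=O)–N– linkage → amide (the N is not an amine).
  CH(CN): pendant –C≡N: nitrile.
  CH(Cl): halogen on an sp³ carbon → alkyl halide.
  CH(COCH3): pendant –COCH3: carbonyl C bonded to two carbons → ketone.
  CH=CH2: C=C double bond → alkene.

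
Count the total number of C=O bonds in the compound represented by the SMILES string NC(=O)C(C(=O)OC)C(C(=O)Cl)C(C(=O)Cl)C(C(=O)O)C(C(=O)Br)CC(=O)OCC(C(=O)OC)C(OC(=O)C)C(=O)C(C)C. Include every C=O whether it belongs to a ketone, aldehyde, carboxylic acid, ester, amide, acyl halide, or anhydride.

H2NCO: amide, 1 C=O (running total 1).
CH(COOCH3): ester, 1 C=O (running total 2).
CH(COCl): acyl halide, 1 C=O (running total 3).
CH(COCl): acyl halide, 1 C=O (running total 4).
CH(COOH): carboxylic acid, 1 C=O (running total 5).
CH(COBr): acyl halide, 1 C=O (running total 6).
CH2COOCH2: ester, 1 C=O (running total 7).
CH(COOCH3): ester, 1 C=O (running total 8).
CH(OCOCH3): ester, 1 C=O (running total 9).
CO: ketone, 1 C=O (running total 10).

10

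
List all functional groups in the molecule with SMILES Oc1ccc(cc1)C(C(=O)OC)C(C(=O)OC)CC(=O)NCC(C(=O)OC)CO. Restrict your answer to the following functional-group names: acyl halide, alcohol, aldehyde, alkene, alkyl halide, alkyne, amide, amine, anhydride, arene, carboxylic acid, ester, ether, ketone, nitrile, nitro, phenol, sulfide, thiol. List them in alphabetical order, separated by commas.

Reading the structure from left to right:
  HOC6H4: –OH attached directly to an aromatic ring → phenol (not alcohol); the ring itself is an arene.
  CH(COOCH3): pendant –COOCH3: carbonyl C bonded to C and –OCH3 → ester.
  CH(COOCH3): pendant –COOCH3: carbonyl C bonded to C and –OCH3 → ester.
  CH2CONHCH2: –C(=O)–N– linkage → amide (the N is not an amine).
  CH(COOCH3): pendant –COOCH3: carbonyl C bonded to C and –OCH3 → ester.
  CH2OH: –OH on an sp³ carbon → alcohol.

alcohol, amide, arene, ester, phenol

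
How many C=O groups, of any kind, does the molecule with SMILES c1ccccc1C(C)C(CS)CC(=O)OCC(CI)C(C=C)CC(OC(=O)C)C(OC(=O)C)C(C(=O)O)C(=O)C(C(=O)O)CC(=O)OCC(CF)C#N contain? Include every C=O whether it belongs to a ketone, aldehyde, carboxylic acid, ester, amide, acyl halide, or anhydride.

CH2COOCH2: ester, 1 C=O (running total 1).
CH(OCOCH3): ester, 1 C=O (running total 2).
CH(OCOCH3): ester, 1 C=O (running total 3).
CH(COOH): carboxylic acid, 1 C=O (running total 4).
CO: ketone, 1 C=O (running total 5).
CH(COOH): carboxylic acid, 1 C=O (running total 6).
CH2COOCH2: ester, 1 C=O (running total 7).

7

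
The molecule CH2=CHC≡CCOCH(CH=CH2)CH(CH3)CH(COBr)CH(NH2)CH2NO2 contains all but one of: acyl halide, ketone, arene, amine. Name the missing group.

acyl halide: present (CH(COBr) — pendant –C(=O)X: carbonyl C bonded to C and halogen → acyl halide).
amine: present (CH(NH2) — –NH2 on an sp³ carbon with no adjacent C=O → amine).
ketone: present (CO — –C(=O)– with carbon on both sides → ketone).
arene: no segment matches this pattern.

arene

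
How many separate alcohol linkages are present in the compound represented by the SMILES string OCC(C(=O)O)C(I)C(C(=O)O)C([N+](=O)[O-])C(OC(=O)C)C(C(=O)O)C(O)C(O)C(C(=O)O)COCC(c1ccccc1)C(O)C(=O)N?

HO– on an sp³ carbon → alcohol.
pendant –COOH: carbonyl C bonded to C and –OH → carboxylic acid.
halogen on an sp³ carbon → alkyl halide.
pendant –COOH: carbonyl C bonded to C and –OH → carboxylic acid.
–NO2 on an sp³ carbon → nitro (the N=O is not a carbonyl).
pendant –OC(=O)CH3: an acyloxy group → ester.
pendant –COOH: carbonyl C bonded to C and –OH → carboxylic acid.
–OH on an sp³ carbon → alcohol (secondary).
–OH on an sp³ carbon → alcohol (secondary).
pendant –COOH: carbonyl C bonded to C and –OH → carboxylic acid.
C–O–C with sp³ carbons on both sides and no adjacent C=O → ether.
pendant –C6H5: benzene ring → arene.
–OH on an sp³ carbon → alcohol (secondary).
–C(=O)NH2: carbonyl C bonded to C and to N → amide (the N is not a separate amine).
Alcohol appears at: HOCH2, CH(OH), CH(OH), CH(OH) → 4.

4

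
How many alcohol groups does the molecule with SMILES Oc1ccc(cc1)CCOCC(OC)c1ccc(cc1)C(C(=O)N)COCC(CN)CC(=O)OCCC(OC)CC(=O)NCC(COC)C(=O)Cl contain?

0

–OH attached directly to an aromatic ring → phenol (not alcohol); the ring itself is an arene.
C–O–C with sp³ carbons on both sides and no adjacent C=O → ether.
pendant –OCH3: C–O–C with sp³ C, no adjacent C=O → ether.
para-disubstituted benzene ring → arene.
pendant –CONH2: carbonyl C bonded to C and N → amide.
C–O–C with sp³ carbons on both sides and no adjacent C=O → ether.
pendant –CH2NH2: N on sp³ C, no adjacent C=O → amine.
–C(=O)–O–C with C on the carbonyl side → ester.
pendant –OCH3: C–O–C with sp³ C, no adjacent C=O → ether.
–C(=O)–N– linkage → amide (the N is not an amine).
pendant –CH2OCH3: C–O–C linkage → ether.
–C(=O)Cl: carbonyl C bonded to C and to a halogen → acyl halide (not alkyl halide).
No segment is a alcohol: HOC6H4 is arene/phenol, not alcohol; CH2OCH2 is ether, not alcohol; CH(OCH3) is ether, not alcohol. → 0.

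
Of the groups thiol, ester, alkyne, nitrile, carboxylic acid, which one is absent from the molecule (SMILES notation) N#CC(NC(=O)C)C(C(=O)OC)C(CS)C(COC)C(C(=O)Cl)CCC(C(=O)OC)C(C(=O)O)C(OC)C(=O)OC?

alkyne

carboxylic acid: present (CH(COOH) — pendant –COOH: carbonyl C bonded to C and –OH → carboxylic acid).
thiol: present (CH(CH2SH) — pendant –CH2SH → thiol).
nitrile: present (N≡C — N≡C–: carbon triple-bonded to nitrogen → nitrile).
ester: present (CH(COOCH3) — pendant –COOCH3: carbonyl C bonded to C and –OCH3 → ester).
alkyne: absent. In N≡C, the triple bond is C≡N, not C≡C, so it is a nitrile.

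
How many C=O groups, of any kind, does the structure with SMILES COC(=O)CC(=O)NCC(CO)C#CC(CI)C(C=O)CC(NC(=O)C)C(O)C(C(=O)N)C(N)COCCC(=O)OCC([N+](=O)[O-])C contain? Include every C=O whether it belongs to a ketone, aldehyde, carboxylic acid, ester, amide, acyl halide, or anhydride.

CH3OOC: ester, 1 C=O (running total 1).
CH2CONHCH2: amide, 1 C=O (running total 2).
CH(CHO): aldehyde, 1 C=O (running total 3).
CH(NHCOCH3): amide, 1 C=O (running total 4).
CH(CONH2): amide, 1 C=O (running total 5).
CH2COOCH2: ester, 1 C=O (running total 6).

6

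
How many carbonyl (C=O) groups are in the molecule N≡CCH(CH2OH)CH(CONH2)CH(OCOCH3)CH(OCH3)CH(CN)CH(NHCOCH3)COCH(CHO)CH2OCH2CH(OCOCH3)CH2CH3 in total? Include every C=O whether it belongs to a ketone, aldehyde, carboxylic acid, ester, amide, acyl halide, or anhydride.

6

CH(CONH2): amide, 1 C=O (running total 1).
CH(OCOCH3): ester, 1 C=O (running total 2).
CH(NHCOCH3): amide, 1 C=O (running total 3).
CO: ketone, 1 C=O (running total 4).
CH(CHO): aldehyde, 1 C=O (running total 5).
CH(OCOCH3): ester, 1 C=O (running total 6).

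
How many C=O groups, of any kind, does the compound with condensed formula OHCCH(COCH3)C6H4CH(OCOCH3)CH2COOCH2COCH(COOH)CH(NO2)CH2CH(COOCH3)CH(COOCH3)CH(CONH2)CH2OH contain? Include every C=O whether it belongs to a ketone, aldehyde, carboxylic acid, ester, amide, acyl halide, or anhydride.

OHC: aldehyde, 1 C=O (running total 1).
CH(COCH3): ketone, 1 C=O (running total 2).
CH(OCOCH3): ester, 1 C=O (running total 3).
CH2COOCH2: ester, 1 C=O (running total 4).
CO: ketone, 1 C=O (running total 5).
CH(COOH): carboxylic acid, 1 C=O (running total 6).
CH(COOCH3): ester, 1 C=O (running total 7).
CH(COOCH3): ester, 1 C=O (running total 8).
CH(CONH2): amide, 1 C=O (running total 9).

9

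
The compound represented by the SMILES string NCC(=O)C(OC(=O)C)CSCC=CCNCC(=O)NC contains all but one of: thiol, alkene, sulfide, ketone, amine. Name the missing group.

thiol

sulfide: present (CH2SCH2 — C–S–C linkage → sulfide (thioether)).
alkene: present (CH=CH — C=C double bond → alkene).
ketone: present (CO — –C(=O)– with carbon on both sides → ketone).
amine: present (H2NCH2 — –NH2 on an sp³ carbon with no adjacent C=O → amine).
thiol: no segment matches this pattern.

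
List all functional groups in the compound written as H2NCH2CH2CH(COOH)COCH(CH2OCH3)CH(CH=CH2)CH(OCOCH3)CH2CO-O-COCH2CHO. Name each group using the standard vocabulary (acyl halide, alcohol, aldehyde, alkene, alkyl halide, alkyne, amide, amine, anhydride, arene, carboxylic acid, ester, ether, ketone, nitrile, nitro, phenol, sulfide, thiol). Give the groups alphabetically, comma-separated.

Working along the chain:
  H2NCH2: –NH2 on an sp³ carbon with no adjacent C=O → amine.
  CH(COOH): pendant –COOH: carbonyl C bonded to C and –OH → carboxylic acid.
  CO: –C(=O)– with carbon on both sides → ketone.
  CH(CH2OCH3): pendant –CH2OCH3: C–O–C linkage → ether.
  CH(CH=CH2): pendant –CH=CH2: C=C double bond → alkene.
  CH(OCOCH3): pendant –OC(=O)CH3: an acyloxy group → ester.
  CH2CO-O-COCH2: two acyl groups sharing one oxygen, –C(=O)–O–C(=O)– → anhydride.
  CHO: terminal –CHO: carbonyl C bonded to H and C → aldehyde.

aldehyde, alkene, amine, anhydride, carboxylic acid, ester, ether, ketone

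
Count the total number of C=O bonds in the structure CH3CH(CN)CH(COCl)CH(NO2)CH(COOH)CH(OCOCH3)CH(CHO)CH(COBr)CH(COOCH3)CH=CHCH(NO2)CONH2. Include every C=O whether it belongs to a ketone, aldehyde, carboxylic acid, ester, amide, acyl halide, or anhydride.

7

CH(COCl): acyl halide, 1 C=O (running total 1).
CH(COOH): carboxylic acid, 1 C=O (running total 2).
CH(OCOCH3): ester, 1 C=O (running total 3).
CH(CHO): aldehyde, 1 C=O (running total 4).
CH(COBr): acyl halide, 1 C=O (running total 5).
CH(COOCH3): ester, 1 C=O (running total 6).
CONH2: amide, 1 C=O (running total 7).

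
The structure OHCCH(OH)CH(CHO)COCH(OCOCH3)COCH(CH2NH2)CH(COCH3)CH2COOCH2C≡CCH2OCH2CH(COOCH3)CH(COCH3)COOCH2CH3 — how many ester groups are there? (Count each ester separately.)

4

Reading the structure from left to right:
  OHC: terminal –CHO: carbonyl C bonded to H and C → aldehyde.
  CH(OH): –OH on an sp³ carbon → alcohol (secondary).
  CH(CHO): pendant –CHO: carbonyl C bonded to C and H → aldehyde.
  CO: –C(=O)– with carbon on both sides → ketone.
  CH(OCOCH3): pendant –OC(=O)CH3: an acyloxy group → ester.
  CO: –C(=O)– with carbon on both sides → ketone.
  CH(CH2NH2): pendant –CH2NH2: N on sp³ C, no adjacent C=O → amine.
  CH(COCH3): pendant –COCH3: carbonyl C bonded to two carbons → ketone.
  CH2COOCH2: –C(=O)–O–C with C on the carbonyl side → ester.
  C≡C: C≡C triple bond → alkyne.
  CH2OCH2: C–O–C with sp³ carbons on both sides and no adjacent C=O → ether.
  CH(COOCH3): pendant –COOCH3: carbonyl C bonded to C and –OCH3 → ester.
  CH(COCH3): pendant –COCH3: carbonyl C bonded to two carbons → ketone.
  COOCH2CH3: –C(=O)OCH2CH3: carbonyl C bonded to C and to –OEt → ester.
Ester appears at: CH(OCOCH3), CH2COOCH2, CH(COOCH3), COOCH2CH3 → 4.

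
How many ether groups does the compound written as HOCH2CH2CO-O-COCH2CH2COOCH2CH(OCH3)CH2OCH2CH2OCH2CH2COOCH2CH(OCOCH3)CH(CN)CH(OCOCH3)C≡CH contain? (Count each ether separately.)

Reading the structure from left to right:
  HOCH2: HO– on an sp³ carbon → alcohol.
  CH2CO-O-COCH2: two acyl groups sharing one oxygen, –C(=O)–O–C(=O)– → anhydride.
  CH2COOCH2: –C(=O)–O–C with C on the carbonyl side → ester.
  CH(OCH3): pendant –OCH3: C–O–C with sp³ C, no adjacent C=O → ether.
  CH2OCH2: C–O–C with sp³ carbons on both sides and no adjacent C=O → ether.
  CH2OCH2: C–O–C with sp³ carbons on both sides and no adjacent C=O → ether.
  CH2COOCH2: –C(=O)–O–C with C on the carbonyl side → ester.
  CH(OCOCH3): pendant –OC(=O)CH3: an acyloxy group → ester.
  CH(CN): pendant –C≡N: nitrile.
  CH(OCOCH3): pendant –OC(=O)CH3: an acyloxy group → ester.
  C≡CH: C≡C triple bond → alkyne.
Ether appears at: CH(OCH3), CH2OCH2, CH2OCH2 → 3.

3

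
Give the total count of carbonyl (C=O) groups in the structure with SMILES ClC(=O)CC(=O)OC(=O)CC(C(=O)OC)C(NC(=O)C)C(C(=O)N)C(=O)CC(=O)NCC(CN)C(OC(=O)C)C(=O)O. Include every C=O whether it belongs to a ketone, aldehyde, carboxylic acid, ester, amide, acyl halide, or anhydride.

10

ClCO: acyl halide, 1 C=O (running total 1).
CH2CO-O-COCH2: anhydride, 2 C=O (running total 3).
CH(COOCH3): ester, 1 C=O (running total 4).
CH(NHCOCH3): amide, 1 C=O (running total 5).
CH(CONH2): amide, 1 C=O (running total 6).
CO: ketone, 1 C=O (running total 7).
CH2CONHCH2: amide, 1 C=O (running total 8).
CH(OCOCH3): ester, 1 C=O (running total 9).
COOH: carboxylic acid, 1 C=O (running total 10).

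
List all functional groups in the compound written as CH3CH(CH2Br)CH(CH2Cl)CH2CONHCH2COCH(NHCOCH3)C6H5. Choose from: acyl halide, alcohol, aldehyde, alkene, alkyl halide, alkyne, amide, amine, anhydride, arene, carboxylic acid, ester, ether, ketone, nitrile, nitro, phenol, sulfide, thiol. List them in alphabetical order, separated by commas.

pendant –CH2X: halogen on sp³ carbon → alkyl halide.
pendant –CH2X: halogen on sp³ carbon → alkyl halide.
–C(=O)–N– linkage → amide (the N is not an amine).
–C(=O)– with carbon on both sides → ketone.
pendant –NHC(=O)CH3: N bonded to a carbonyl → amide (not amine).
–C6H5 phenyl ring → arene.

alkyl halide, amide, arene, ketone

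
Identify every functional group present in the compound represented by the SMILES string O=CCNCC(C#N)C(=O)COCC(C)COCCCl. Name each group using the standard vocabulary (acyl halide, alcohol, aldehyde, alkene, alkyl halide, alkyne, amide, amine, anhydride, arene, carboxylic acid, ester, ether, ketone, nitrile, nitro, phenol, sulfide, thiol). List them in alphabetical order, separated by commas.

terminal –CHO: carbonyl C bonded to H and C → aldehyde.
C–N–C with sp³ carbons and no adjacent C=O → amine (secondary).
pendant –C≡N: nitrile.
–C(=O)– with carbon on both sides → ketone.
C–O–C with sp³ carbons on both sides and no adjacent C=O → ether.
C–O–C with sp³ carbons on both sides and no adjacent C=O → ether.
halogen on an sp³ carbon → alkyl halide.

aldehyde, alkyl halide, amine, ether, ketone, nitrile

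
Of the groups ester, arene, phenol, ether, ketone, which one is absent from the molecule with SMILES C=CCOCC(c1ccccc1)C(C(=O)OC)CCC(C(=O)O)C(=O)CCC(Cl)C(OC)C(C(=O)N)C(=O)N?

ketone: present (CO — –C(=O)– with carbon on both sides → ketone).
ester: present (CH(COOCH3) — pendant –COOCH3: carbonyl C bonded to C and –OCH3 → ester).
arene: present (CH(C6H5) — pendant –C6H5: benzene ring → arene).
ether: present (CH2OCH2 — C–O–C with sp³ carbons on both sides and no adjacent C=O → ether).
phenol: no segment matches this pattern.

phenol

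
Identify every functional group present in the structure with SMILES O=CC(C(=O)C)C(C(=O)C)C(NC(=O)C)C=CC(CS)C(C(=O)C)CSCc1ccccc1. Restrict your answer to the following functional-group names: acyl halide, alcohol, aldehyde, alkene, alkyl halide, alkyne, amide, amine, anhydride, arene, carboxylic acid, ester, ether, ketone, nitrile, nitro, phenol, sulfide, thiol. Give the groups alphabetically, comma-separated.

Taking each segment in turn:
  OHC: terminal –CHO: carbonyl C bonded to H and C → aldehyde.
  CH(COCH3): pendant –COCH3: carbonyl C bonded to two carbons → ketone.
  CH(COCH3): pendant –COCH3: carbonyl C bonded to two carbons → ketone.
  CH(NHCOCH3): pendant –NHC(=O)CH3: N bonded to a carbonyl → amide (not amine).
  CH=CH: C=C double bond → alkene.
  CH(CH2SH): pendant –CH2SH → thiol.
  CH(COCH3): pendant –COCH3: carbonyl C bonded to two carbons → ketone.
  CH2SCH2: C–S–C linkage → sulfide (thioether).
  C6H5: –C6H5 phenyl ring → arene.

aldehyde, alkene, amide, arene, ketone, sulfide, thiol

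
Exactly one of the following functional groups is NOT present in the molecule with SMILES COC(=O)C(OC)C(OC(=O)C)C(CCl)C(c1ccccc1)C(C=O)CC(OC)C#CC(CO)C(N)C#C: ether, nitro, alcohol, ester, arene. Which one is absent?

nitro

alcohol: present (CH(CH2OH) — pendant –CH2OH on an sp³ backbone C → alcohol).
ether: present (CH(OCH3) — pendant –OCH3: C–O–C with sp³ C, no adjacent C=O → ether).
ester: present (CH3OOC — CH3O–C(=O)–: carbonyl C bonded to C and to –OCH3 → ester (not ketone + ether)).
arene: present (CH(C6H5) — pendant –C6H5: benzene ring → arene).
nitro: no segment matches this pattern.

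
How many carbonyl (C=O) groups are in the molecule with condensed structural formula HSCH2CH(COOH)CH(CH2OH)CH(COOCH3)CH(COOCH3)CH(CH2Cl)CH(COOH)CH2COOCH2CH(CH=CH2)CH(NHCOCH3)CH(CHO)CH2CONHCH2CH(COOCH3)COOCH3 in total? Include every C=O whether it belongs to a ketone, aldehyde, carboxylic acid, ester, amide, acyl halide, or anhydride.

CH(COOH): carboxylic acid, 1 C=O (running total 1).
CH(COOCH3): ester, 1 C=O (running total 2).
CH(COOCH3): ester, 1 C=O (running total 3).
CH(COOH): carboxylic acid, 1 C=O (running total 4).
CH2COOCH2: ester, 1 C=O (running total 5).
CH(NHCOCH3): amide, 1 C=O (running total 6).
CH(CHO): aldehyde, 1 C=O (running total 7).
CH2CONHCH2: amide, 1 C=O (running total 8).
CH(COOCH3): ester, 1 C=O (running total 9).
COOCH3: ester, 1 C=O (running total 10).

10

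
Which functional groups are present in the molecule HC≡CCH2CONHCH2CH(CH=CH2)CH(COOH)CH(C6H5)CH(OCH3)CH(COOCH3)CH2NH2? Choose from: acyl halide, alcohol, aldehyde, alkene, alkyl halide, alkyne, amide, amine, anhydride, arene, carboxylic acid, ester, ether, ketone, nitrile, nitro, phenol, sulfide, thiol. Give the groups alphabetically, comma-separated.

alkene, alkyne, amide, amine, arene, carboxylic acid, ester, ether

Taking each segment in turn:
  HC≡C: C≡C triple bond → alkyne.
  CH2CONHCH2: –C(=O)–N– linkage → amide (the N is not an amine).
  CH(CH=CH2): pendant –CH=CH2: C=C double bond → alkene.
  CH(COOH): pendant –COOH: carbonyl C bonded to C and –OH → carboxylic acid.
  CH(C6H5): pendant –C6H5: benzene ring → arene.
  CH(OCH3): pendant –OCH3: C–O–C with sp³ C, no adjacent C=O → ether.
  CH(COOCH3): pendant –COOCH3: carbonyl C bonded to C and –OCH3 → ester.
  CH2NH2: –NH2 on an sp³ carbon with no adjacent C=O → amine.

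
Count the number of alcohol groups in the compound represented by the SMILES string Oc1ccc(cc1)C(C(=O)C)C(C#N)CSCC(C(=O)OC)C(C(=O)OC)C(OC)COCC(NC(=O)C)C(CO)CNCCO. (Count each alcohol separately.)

–OH attached directly to an aromatic ring → phenol (not alcohol); the ring itself is an arene.
pendant –COCH3: carbonyl C bonded to two carbons → ketone.
pendant –C≡N: nitrile.
C–S–C linkage → sulfide (thioether).
pendant –COOCH3: carbonyl C bonded to C and –OCH3 → ester.
pendant –COOCH3: carbonyl C bonded to C and –OCH3 → ester.
pendant –OCH3: C–O–C with sp³ C, no adjacent C=O → ether.
C–O–C with sp³ carbons on both sides and no adjacent C=O → ether.
pendant –NHC(=O)CH3: N bonded to a carbonyl → amide (not amine).
pendant –CH2OH on an sp³ backbone C → alcohol.
C–N–C with sp³ carbons and no adjacent C=O → amine (secondary).
–OH on an sp³ carbon → alcohol.
Alcohol appears at: CH(CH2OH), CH2OH → 2.

2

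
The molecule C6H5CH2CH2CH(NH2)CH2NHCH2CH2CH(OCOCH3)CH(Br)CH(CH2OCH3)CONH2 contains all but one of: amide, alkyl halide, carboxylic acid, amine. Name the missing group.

carboxylic acid

amine: present (CH(NH2) — –NH2 on an sp³ carbon with no adjacent C=O → amine).
amide: present (CONH2 — –C(=O)NH2: carbonyl C bonded to C and to N → amide (the N is not a separate amine)).
alkyl halide: present (CH(Br) — halogen on an sp³ carbon → alkyl halide).
carboxylic acid: absent. In CH(OCOCH3), the acyl oxygen is bonded to carbon (–O–C), not to H, so this is an ester. In CONH2, the carbonyl is bonded to nitrogen, not to –OH; that is an amide.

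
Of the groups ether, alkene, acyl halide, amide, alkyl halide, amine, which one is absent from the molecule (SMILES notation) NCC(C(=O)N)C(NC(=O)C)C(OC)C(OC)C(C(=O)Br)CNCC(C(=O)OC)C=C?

alkyl halide

amine: present (H2NCH2 — –NH2 on an sp³ carbon with no adjacent C=O → amine).
acyl halide: present (CH(COBr) — pendant –C(=O)X: carbonyl C bonded to C and halogen → acyl halide).
alkene: present (CH=CH2 — C=C double bond → alkene).
amide: present (CH(CONH2) — pendant –CONH2: carbonyl C bonded to C and N → amide).
ether: present (CH(OCH3) — pendant –OCH3: C–O–C with sp³ C, no adjacent C=O → ether).
alkyl halide: absent. In CH(COBr), the halogen is on a carbonyl carbon, which makes it an acyl halide, not an alkyl halide.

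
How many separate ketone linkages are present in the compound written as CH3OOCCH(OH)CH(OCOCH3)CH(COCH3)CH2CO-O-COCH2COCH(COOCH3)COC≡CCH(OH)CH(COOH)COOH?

Reading the structure from left to right:
  CH3OOC: CH3O–C(=O)–: carbonyl C bonded to C and to –OCH3 → ester (not ketone + ether).
  CH(OH): –OH on an sp³ carbon → alcohol (secondary).
  CH(OCOCH3): pendant –OC(=O)CH3: an acyloxy group → ester.
  CH(COCH3): pendant –COCH3: carbonyl C bonded to two carbons → ketone.
  CH2CO-O-COCH2: two acyl groups sharing one oxygen, –C(=O)–O–C(=O)– → anhydride.
  CO: –C(=O)– with carbon on both sides → ketone.
  CH(COOCH3): pendant –COOCH3: carbonyl C bonded to C and –OCH3 → ester.
  CO: –C(=O)– with carbon on both sides → ketone.
  C≡C: C≡C triple bond → alkyne.
  CH(OH): –OH on an sp³ carbon → alcohol (secondary).
  CH(COOH): pendant –COOH: carbonyl C bonded to C and –OH → carboxylic acid.
  COOH: –COOH: carbonyl C bonded to –OH and C → carboxylic acid (the –OH is not a separate alcohol).
Ketone appears at: CH(COCH3), CO, CO → 3.

3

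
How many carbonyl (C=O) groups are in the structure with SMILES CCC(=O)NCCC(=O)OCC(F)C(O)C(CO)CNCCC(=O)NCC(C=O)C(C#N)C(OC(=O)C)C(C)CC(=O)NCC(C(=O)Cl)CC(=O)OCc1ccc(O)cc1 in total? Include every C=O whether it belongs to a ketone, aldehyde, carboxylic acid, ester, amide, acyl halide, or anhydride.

8

CH2CONHCH2: amide, 1 C=O (running total 1).
CH2COOCH2: ester, 1 C=O (running total 2).
CH2CONHCH2: amide, 1 C=O (running total 3).
CH(CHO): aldehyde, 1 C=O (running total 4).
CH(OCOCH3): ester, 1 C=O (running total 5).
CH2CONHCH2: amide, 1 C=O (running total 6).
CH(COCl): acyl halide, 1 C=O (running total 7).
CH2COOCH2: ester, 1 C=O (running total 8).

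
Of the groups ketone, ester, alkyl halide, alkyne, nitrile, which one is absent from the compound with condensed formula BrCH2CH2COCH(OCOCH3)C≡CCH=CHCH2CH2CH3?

nitrile

ketone: present (CO — –C(=O)– with carbon on both sides → ketone).
alkyl halide: present (BrCH2 — halogen on an sp³ carbon → alkyl halide).
ester: present (CH(OCOCH3) — pendant –OC(=O)CH3: an acyloxy group → ester).
alkyne: present (C≡C — C≡C triple bond → alkyne).
nitrile: absent. In C≡C, the triple bond is C≡C, not C≡N.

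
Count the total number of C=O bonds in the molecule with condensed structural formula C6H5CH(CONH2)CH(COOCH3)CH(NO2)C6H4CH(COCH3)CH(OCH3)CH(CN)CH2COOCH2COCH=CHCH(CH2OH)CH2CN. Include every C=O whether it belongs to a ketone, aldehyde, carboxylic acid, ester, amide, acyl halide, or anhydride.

CH(CONH2): amide, 1 C=O (running total 1).
CH(COOCH3): ester, 1 C=O (running total 2).
CH(COCH3): ketone, 1 C=O (running total 3).
CH2COOCH2: ester, 1 C=O (running total 4).
CO: ketone, 1 C=O (running total 5).

5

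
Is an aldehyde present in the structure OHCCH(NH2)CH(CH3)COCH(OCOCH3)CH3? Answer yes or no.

yes

terminal –CHO: carbonyl C bonded to H and C → aldehyde.
–NH2 on an sp³ carbon with no adjacent C=O → amine.
–C(=O)– with carbon on both sides → ketone.
pendant –OC(=O)CH3: an acyloxy group → ester.
The OHC segment supplies the aldehyde: terminal –CHO: carbonyl C bonded to H and C → aldehyde.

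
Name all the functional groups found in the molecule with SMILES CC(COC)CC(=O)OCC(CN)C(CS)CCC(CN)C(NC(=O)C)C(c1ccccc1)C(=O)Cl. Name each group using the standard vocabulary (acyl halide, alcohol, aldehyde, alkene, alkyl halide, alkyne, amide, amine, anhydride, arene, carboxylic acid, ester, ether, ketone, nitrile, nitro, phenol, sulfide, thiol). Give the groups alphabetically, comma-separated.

pendant –CH2OCH3: C–O–C linkage → ether.
–C(=O)–O–C with C on the carbonyl side → ester.
pendant –CH2NH2: N on sp³ C, no adjacent C=O → amine.
pendant –CH2SH → thiol.
pendant –CH2NH2: N on sp³ C, no adjacent C=O → amine.
pendant –NHC(=O)CH3: N bonded to a carbonyl → amide (not amine).
pendant –C6H5: benzene ring → arene.
–C(=O)Cl: carbonyl C bonded to C and to a halogen → acyl halide (not alkyl halide).

acyl halide, amide, amine, arene, ester, ether, thiol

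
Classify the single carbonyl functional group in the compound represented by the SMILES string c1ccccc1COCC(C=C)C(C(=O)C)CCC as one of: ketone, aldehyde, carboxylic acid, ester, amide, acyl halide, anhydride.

The carbonyl is in the CH(COCH3) segment: pendant –COCH3: carbonyl C bonded to two carbons → ketone.

ketone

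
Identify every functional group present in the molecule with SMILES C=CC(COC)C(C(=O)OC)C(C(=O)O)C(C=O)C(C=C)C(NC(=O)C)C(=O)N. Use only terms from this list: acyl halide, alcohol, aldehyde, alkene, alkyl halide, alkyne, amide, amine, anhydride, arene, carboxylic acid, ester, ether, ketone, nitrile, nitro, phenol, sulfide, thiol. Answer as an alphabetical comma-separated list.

aldehyde, alkene, amide, carboxylic acid, ester, ether

C=C double bond → alkene.
pendant –CH2OCH3: C–O–C linkage → ether.
pendant –COOCH3: carbonyl C bonded to C and –OCH3 → ester.
pendant –COOH: carbonyl C bonded to C and –OH → carboxylic acid.
pendant –CHO: carbonyl C bonded to C and H → aldehyde.
pendant –CH=CH2: C=C double bond → alkene.
pendant –NHC(=O)CH3: N bonded to a carbonyl → amide (not amine).
–C(=O)NH2: carbonyl C bonded to C and to N → amide (the N is not a separate amine).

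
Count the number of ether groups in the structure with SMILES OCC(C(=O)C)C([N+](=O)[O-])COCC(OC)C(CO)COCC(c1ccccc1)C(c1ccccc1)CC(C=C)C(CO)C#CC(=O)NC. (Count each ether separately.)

Reading the structure from left to right:
  HOCH2: HO– on an sp³ carbon → alcohol.
  CH(COCH3): pendant –COCH3: carbonyl C bonded to two carbons → ketone.
  CH(NO2): –NO2 on an sp³ carbon → nitro (the N=O is not a carbonyl).
  CH2OCH2: C–O–C with sp³ carbons on both sides and no adjacent C=O → ether.
  CH(OCH3): pendant –OCH3: C–O–C with sp³ C, no adjacent C=O → ether.
  CH(CH2OH): pendant –CH2OH on an sp³ backbone C → alcohol.
  CH2OCH2: C–O–C with sp³ carbons on both sides and no adjacent C=O → ether.
  CH(C6H5): pendant –C6H5: benzene ring → arene.
  CH(C6H5): pendant –C6H5: benzene ring → arene.
  CH(CH=CH2): pendant –CH=CH2: C=C double bond → alkene.
  CH(CH2OH): pendant –CH2OH on an sp³ backbone C → alcohol.
  C≡C: C≡C triple bond → alkyne.
  CONHCH3: –C(=O)NHCH3: carbonyl C bonded to C and to N → amide (the N is not an amine).
Ether appears at: CH2OCH2, CH(OCH3), CH2OCH2 → 3.

3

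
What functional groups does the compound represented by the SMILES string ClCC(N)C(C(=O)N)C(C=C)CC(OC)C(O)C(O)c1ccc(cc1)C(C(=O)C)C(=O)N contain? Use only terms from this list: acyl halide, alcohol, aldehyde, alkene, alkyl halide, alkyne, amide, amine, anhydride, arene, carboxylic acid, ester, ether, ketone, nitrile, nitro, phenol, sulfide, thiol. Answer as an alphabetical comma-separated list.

alcohol, alkene, alkyl halide, amide, amine, arene, ether, ketone

halogen on an sp³ carbon → alkyl halide.
–NH2 on an sp³ carbon with no adjacent C=O → amine.
pendant –CONH2: carbonyl C bonded to C and N → amide.
pendant –CH=CH2: C=C double bond → alkene.
pendant –OCH3: C–O–C with sp³ C, no adjacent C=O → ether.
–OH on an sp³ carbon → alcohol (secondary).
–OH on an sp³ carbon → alcohol (secondary).
para-disubstituted benzene ring → arene.
pendant –COCH3: carbonyl C bonded to two carbons → ketone.
–C(=O)NH2: carbonyl C bonded to C and to N → amide (the N is not a separate amine).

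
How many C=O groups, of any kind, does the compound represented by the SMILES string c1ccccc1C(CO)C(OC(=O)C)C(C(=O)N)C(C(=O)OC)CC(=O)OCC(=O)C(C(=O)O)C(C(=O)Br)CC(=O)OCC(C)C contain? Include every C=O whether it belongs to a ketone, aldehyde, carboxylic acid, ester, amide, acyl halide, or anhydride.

8

CH(OCOCH3): ester, 1 C=O (running total 1).
CH(CONH2): amide, 1 C=O (running total 2).
CH(COOCH3): ester, 1 C=O (running total 3).
CH2COOCH2: ester, 1 C=O (running total 4).
CO: ketone, 1 C=O (running total 5).
CH(COOH): carboxylic acid, 1 C=O (running total 6).
CH(COBr): acyl halide, 1 C=O (running total 7).
CH2COOCH2: ester, 1 C=O (running total 8).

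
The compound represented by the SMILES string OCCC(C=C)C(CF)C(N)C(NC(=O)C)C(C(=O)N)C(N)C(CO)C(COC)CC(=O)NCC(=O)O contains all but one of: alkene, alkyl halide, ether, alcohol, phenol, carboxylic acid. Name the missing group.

phenol

ether: present (CH(CH2OCH3) — pendant –CH2OCH3: C–O–C linkage → ether).
alkene: present (CH(CH=CH2) — pendant –CH=CH2: C=C double bond → alkene).
carboxylic acid: present (COOH — –COOH: carbonyl C bonded to –OH and C → carboxylic acid (the –OH is not a separate alcohol)).
alcohol: present (HOCH2 — HO– on an sp³ carbon → alcohol).
alkyl halide: present (CH(CH2F) — pendant –CH2X: halogen on sp³ carbon → alkyl halide).
phenol: absent. In each of HOCH2 and CH(CH2OH), the –OH is on an sp³ carbon, not on an aromatic ring, so it is an alcohol.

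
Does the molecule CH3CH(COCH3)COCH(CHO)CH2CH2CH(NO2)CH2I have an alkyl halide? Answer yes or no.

yes

Reading the structure from left to right:
  CH(COCH3): pendant –COCH3: carbonyl C bonded to two carbons → ketone.
  CO: –C(=O)– with carbon on both sides → ketone.
  CH(CHO): pendant –CHO: carbonyl C bonded to C and H → aldehyde.
  CH(NO2): –NO2 on an sp³ carbon → nitro (the N=O is not a carbonyl).
  CH2I: halogen on an sp³ carbon → alkyl halide.
The CH2I segment supplies the alkyl halide: halogen on an sp³ carbon → alkyl halide.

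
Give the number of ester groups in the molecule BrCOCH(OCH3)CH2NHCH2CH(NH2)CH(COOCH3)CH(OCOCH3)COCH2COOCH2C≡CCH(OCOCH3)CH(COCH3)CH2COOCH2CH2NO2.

Working along the chain:
  BrCO: –C(=O)Br: carbonyl C bonded to C and to a halogen → acyl halide (not alkyl halide).
  CH(OCH3): pendant –OCH3: C–O–C with sp³ C, no adjacent C=O → ether.
  CH2NHCH2: C–N–C with sp³ carbons and no adjacent C=O → amine (secondary).
  CH(NH2): –NH2 on an sp³ carbon with no adjacent C=O → amine.
  CH(COOCH3): pendant –COOCH3: carbonyl C bonded to C and –OCH3 → ester.
  CH(OCOCH3): pendant –OC(=O)CH3: an acyloxy group → ester.
  CO: –C(=O)– with carbon on both sides → ketone.
  CH2COOCH2: –C(=O)–O–C with C on the carbonyl side → ester.
  C≡C: C≡C triple bond → alkyne.
  CH(OCOCH3): pendant –OC(=O)CH3: an acyloxy group → ester.
  CH(COCH3): pendant –COCH3: carbonyl C bonded to two carbons → ketone.
  CH2COOCH2: –C(=O)–O–C with C on the carbonyl side → ester.
  CH2NO2: –NO2 on carbon → nitro group.
Ester appears at: CH(COOCH3), CH(OCOCH3), CH2COOCH2, CH(OCOCH3), CH2COOCH2 → 5.

5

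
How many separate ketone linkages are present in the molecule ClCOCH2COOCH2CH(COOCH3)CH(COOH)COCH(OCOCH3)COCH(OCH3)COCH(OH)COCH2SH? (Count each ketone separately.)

Taking each segment in turn:
  ClCO: –C(=O)Cl: carbonyl C bonded to C and to a halogen → acyl halide (not alkyl halide).
  CH2COOCH2: –C(=O)–O–C with C on the carbonyl side → ester.
  CH(COOCH3): pendant –COOCH3: carbonyl C bonded to C and –OCH3 → ester.
  CH(COOH): pendant –COOH: carbonyl C bonded to C and –OH → carboxylic acid.
  CO: –C(=O)– with carbon on both sides → ketone.
  CH(OCOCH3): pendant –OC(=O)CH3: an acyloxy group → ester.
  CO: –C(=O)– with carbon on both sides → ketone.
  CH(OCH3): pendant –OCH3: C–O–C with sp³ C, no adjacent C=O → ether.
  CO: –C(=O)– with carbon on both sides → ketone.
  CH(OH): –OH on an sp³ carbon → alcohol (secondary).
  CO: –C(=O)– with carbon on both sides → ketone.
  CH2SH: –SH on an sp³ carbon → thiol.
Ketone appears at: CO, CO, CO, CO → 4.

4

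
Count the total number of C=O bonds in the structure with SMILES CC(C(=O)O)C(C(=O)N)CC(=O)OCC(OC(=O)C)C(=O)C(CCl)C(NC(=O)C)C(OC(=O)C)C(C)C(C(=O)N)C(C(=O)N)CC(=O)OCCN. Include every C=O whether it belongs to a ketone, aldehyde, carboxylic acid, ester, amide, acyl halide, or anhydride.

CH(COOH): carboxylic acid, 1 C=O (running total 1).
CH(CONH2): amide, 1 C=O (running total 2).
CH2COOCH2: ester, 1 C=O (running total 3).
CH(OCOCH3): ester, 1 C=O (running total 4).
CO: ketone, 1 C=O (running total 5).
CH(NHCOCH3): amide, 1 C=O (running total 6).
CH(OCOCH3): ester, 1 C=O (running total 7).
CH(CONH2): amide, 1 C=O (running total 8).
CH(CONH2): amide, 1 C=O (running total 9).
CH2COOCH2: ester, 1 C=O (running total 10).

10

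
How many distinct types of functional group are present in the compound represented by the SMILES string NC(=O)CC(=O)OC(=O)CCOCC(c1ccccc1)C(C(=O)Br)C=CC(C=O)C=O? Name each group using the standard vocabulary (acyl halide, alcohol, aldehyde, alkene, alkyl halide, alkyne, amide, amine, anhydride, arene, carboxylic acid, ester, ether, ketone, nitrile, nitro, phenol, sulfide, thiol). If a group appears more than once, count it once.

Reading the structure from left to right:
  H2NCO: –C(=O)NH2: carbonyl C bonded to C and to N → amide (the N is not a separate amine).
  CH2CO-O-COCH2: two acyl groups sharing one oxygen, –C(=O)–O–C(=O)– → anhydride.
  CH2OCH2: C–O–C with sp³ carbons on both sides and no adjacent C=O → ether.
  CH(C6H5): pendant –C6H5: benzene ring → arene.
  CH(COBr): pendant –C(=O)X: carbonyl C bonded to C and halogen → acyl halide.
  CH=CH: C=C double bond → alkene.
  CH(CHO): pendant –CHO: carbonyl C bonded to C and H → aldehyde.
  CHO: terminal –CHO: carbonyl C bonded to H and C → aldehyde.
Distinct types present: acyl halide, aldehyde, alkene, amide, anhydride, arene, ether.

7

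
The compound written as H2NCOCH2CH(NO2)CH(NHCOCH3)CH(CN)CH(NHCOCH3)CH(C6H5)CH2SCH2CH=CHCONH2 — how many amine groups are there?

Taking each segment in turn:
  H2NCO: –C(=O)NH2: carbonyl C bonded to C and to N → amide (the N is not a separate amine).
  CH(NO2): –NO2 on an sp³ carbon → nitro (the N=O is not a carbonyl).
  CH(NHCOCH3): pendant –NHC(=O)CH3: N bonded to a carbonyl → amide (not amine).
  CH(CN): pendant –C≡N: nitrile.
  CH(NHCOCH3): pendant –NHC(=O)CH3: N bonded to a carbonyl → amide (not amine).
  CH(C6H5): pendant –C6H5: benzene ring → arene.
  CH2SCH2: C–S–C linkage → sulfide (thioether).
  CH=CH: C=C double bond → alkene.
  CONH2: –C(=O)NH2: carbonyl C bonded to C and to N → amide (the N is not a separate amine).
No segment is a amine: H2NCO is amide, not amine; CH(NO2) is nitro, not amine; CH(NHCOCH3) is amide, not amine. → 0.

0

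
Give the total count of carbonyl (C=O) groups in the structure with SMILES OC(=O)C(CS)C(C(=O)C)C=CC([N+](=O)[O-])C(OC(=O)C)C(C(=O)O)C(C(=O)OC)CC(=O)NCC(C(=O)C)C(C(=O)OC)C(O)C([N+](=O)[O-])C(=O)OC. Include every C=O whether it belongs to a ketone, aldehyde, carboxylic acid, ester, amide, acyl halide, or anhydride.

9

HOOC: carboxylic acid, 1 C=O (running total 1).
CH(COCH3): ketone, 1 C=O (running total 2).
CH(OCOCH3): ester, 1 C=O (running total 3).
CH(COOH): carboxylic acid, 1 C=O (running total 4).
CH(COOCH3): ester, 1 C=O (running total 5).
CH2CONHCH2: amide, 1 C=O (running total 6).
CH(COCH3): ketone, 1 C=O (running total 7).
CH(COOCH3): ester, 1 C=O (running total 8).
COOCH3: ester, 1 C=O (running total 9).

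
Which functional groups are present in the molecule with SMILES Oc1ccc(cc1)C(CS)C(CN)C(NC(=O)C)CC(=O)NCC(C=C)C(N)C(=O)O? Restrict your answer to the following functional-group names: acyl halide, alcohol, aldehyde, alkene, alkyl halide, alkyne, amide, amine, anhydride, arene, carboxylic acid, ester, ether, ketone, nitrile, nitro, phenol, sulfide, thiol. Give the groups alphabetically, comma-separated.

–OH attached directly to an aromatic ring → phenol (not alcohol); the ring itself is an arene.
pendant –CH2SH → thiol.
pendant –CH2NH2: N on sp³ C, no adjacent C=O → amine.
pendant –NHC(=O)CH3: N bonded to a carbonyl → amide (not amine).
–C(=O)–N– linkage → amide (the N is not an amine).
pendant –CH=CH2: C=C double bond → alkene.
–NH2 on an sp³ carbon with no adjacent C=O → amine.
–COOH: carbonyl C bonded to –OH and C → carboxylic acid (the –OH is not a separate alcohol).

alkene, amide, amine, arene, carboxylic acid, phenol, thiol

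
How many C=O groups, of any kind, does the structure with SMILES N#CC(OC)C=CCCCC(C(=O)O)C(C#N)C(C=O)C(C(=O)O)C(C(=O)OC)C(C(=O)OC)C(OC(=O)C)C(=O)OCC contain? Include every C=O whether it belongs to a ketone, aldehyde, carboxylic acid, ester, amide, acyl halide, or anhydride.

CH(COOH): carboxylic acid, 1 C=O (running total 1).
CH(CHO): aldehyde, 1 C=O (running total 2).
CH(COOH): carboxylic acid, 1 C=O (running total 3).
CH(COOCH3): ester, 1 C=O (running total 4).
CH(COOCH3): ester, 1 C=O (running total 5).
CH(OCOCH3): ester, 1 C=O (running total 6).
COOCH2CH3: ester, 1 C=O (running total 7).

7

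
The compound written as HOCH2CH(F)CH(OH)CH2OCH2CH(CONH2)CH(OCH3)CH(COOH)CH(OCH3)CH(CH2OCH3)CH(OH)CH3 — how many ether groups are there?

4

Working along the chain:
  HOCH2: HO– on an sp³ carbon → alcohol.
  CH(F): halogen on an sp³ carbon → alkyl halide.
  CH(OH): –OH on an sp³ carbon → alcohol (secondary).
  CH2OCH2: C–O–C with sp³ carbons on both sides and no adjacent C=O → ether.
  CH(CONH2): pendant –CONH2: carbonyl C bonded to C and N → amide.
  CH(OCH3): pendant –OCH3: C–O–C with sp³ C, no adjacent C=O → ether.
  CH(COOH): pendant –COOH: carbonyl C bonded to C and –OH → carboxylic acid.
  CH(OCH3): pendant –OCH3: C–O–C with sp³ C, no adjacent C=O → ether.
  CH(CH2OCH3): pendant –CH2OCH3: C–O–C linkage → ether.
  CH(OH): –OH on an sp³ carbon → alcohol (secondary).
Ether appears at: CH2OCH2, CH(OCH3), CH(OCH3), CH(CH2OCH3) → 4.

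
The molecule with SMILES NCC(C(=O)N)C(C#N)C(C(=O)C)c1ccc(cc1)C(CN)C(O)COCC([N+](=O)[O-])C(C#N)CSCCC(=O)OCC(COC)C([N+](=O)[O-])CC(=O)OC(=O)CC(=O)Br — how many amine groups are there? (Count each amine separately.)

2

Working along the chain:
  H2NCH2: –NH2 on an sp³ carbon with no adjacent C=O → amine.
  CH(CONH2): pendant –CONH2: carbonyl C bonded to C and N → amide.
  CH(CN): pendant –C≡N: nitrile.
  CH(COCH3): pendant –COCH3: carbonyl C bonded to two carbons → ketone.
  C6H4: para-disubstituted benzene ring → arene.
  CH(CH2NH2): pendant –CH2NH2: N on sp³ C, no adjacent C=O → amine.
  CH(OH): –OH on an sp³ carbon → alcohol (secondary).
  CH2OCH2: C–O–C with sp³ carbons on both sides and no adjacent C=O → ether.
  CH(NO2): –NO2 on an sp³ carbon → nitro (the N=O is not a carbonyl).
  CH(CN): pendant –C≡N: nitrile.
  CH2SCH2: C–S–C linkage → sulfide (thioether).
  CH2COOCH2: –C(=O)–O–C with C on the carbonyl side → ester.
  CH(CH2OCH3): pendant –CH2OCH3: C–O–C linkage → ether.
  CH(NO2): –NO2 on an sp³ carbon → nitro (the N=O is not a carbonyl).
  CH2CO-O-COCH2: two acyl groups sharing one oxygen, –C(=O)–O–C(=O)– → anhydride.
  COBr: –C(=O)Br: carbonyl C bonded to C and to a halogen → acyl halide (not alkyl halide).
Amine appears at: H2NCH2, CH(CH2NH2) → 2.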